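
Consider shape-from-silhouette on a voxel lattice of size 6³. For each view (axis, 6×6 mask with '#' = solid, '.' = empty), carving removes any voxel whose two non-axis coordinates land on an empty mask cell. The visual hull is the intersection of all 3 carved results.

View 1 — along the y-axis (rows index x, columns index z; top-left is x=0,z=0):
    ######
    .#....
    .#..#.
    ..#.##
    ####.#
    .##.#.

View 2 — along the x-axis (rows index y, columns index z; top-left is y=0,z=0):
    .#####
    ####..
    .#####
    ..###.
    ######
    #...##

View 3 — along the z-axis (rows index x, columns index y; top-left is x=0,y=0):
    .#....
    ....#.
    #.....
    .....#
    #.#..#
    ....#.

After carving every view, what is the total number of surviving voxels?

remaining voxels: 22

full grid |V| = 216
after view 1 [y-axis, 20 of 36 cells solid] → remaining = 120
after view 2 [x-axis, 26 of 36 cells solid] → remaining = 88
after view 3 [z-axis, 8 of 36 cells solid] → remaining = 22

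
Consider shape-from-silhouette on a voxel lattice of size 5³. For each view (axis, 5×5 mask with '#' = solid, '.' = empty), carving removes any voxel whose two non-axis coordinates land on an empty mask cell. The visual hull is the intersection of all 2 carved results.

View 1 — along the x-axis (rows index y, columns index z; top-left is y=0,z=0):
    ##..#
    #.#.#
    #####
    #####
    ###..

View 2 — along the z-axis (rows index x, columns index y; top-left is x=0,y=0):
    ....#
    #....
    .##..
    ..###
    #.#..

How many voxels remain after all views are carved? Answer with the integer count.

|visual hull| = 35

initial block: 5^3 = 125
[1] x-view keeps 19 columns → grid now 95
[2] z-view keeps 9 columns → grid now 35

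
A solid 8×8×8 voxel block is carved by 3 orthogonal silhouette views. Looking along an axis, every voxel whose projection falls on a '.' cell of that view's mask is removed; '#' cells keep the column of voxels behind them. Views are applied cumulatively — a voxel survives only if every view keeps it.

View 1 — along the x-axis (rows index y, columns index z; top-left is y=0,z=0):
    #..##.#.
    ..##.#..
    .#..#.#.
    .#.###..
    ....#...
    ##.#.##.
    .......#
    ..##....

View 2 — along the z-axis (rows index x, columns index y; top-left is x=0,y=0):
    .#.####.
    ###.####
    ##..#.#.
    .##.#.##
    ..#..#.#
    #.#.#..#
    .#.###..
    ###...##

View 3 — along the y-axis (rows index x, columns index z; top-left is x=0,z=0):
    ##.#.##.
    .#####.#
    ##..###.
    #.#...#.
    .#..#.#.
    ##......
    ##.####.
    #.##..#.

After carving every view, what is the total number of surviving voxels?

|visual hull| = 59

start: 8×8×8 = 512 voxels
after view 1 [x-axis, 23 of 64 cells solid] → remaining = 184
after view 2 [z-axis, 37 of 64 cells solid] → remaining = 98
after view 3 [y-axis, 34 of 64 cells solid] → remaining = 59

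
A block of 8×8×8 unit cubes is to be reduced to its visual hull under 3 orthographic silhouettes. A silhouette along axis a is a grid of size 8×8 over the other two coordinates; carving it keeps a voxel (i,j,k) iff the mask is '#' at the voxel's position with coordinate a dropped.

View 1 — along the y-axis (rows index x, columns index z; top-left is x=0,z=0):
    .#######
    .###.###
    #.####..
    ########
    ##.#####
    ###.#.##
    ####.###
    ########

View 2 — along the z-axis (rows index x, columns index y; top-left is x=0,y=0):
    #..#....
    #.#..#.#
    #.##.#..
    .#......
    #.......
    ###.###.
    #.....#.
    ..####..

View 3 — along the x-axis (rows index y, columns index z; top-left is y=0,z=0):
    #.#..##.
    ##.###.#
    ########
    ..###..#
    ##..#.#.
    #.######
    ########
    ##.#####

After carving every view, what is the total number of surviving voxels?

initial block: 8^3 = 512
V1 y: intersect with XZ mask (54 set) -- 432 left
V2 z: intersect with XY mask (24 set) -- 155 left
V3 x: intersect with YZ mask (48 set) -- 113 left

voxel count = 113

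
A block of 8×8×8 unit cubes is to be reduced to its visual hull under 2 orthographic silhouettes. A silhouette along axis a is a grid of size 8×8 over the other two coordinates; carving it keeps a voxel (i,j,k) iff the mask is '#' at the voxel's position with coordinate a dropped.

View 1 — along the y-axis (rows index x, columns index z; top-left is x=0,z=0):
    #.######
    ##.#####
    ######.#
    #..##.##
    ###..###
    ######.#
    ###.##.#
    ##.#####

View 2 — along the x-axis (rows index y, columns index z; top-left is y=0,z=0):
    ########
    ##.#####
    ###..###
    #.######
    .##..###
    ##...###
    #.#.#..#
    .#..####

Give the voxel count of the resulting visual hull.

full grid |V| = 512
[1] y-view keeps 52 columns → grid now 416
[2] x-view keeps 47 columns → grid now 310

remaining voxels: 310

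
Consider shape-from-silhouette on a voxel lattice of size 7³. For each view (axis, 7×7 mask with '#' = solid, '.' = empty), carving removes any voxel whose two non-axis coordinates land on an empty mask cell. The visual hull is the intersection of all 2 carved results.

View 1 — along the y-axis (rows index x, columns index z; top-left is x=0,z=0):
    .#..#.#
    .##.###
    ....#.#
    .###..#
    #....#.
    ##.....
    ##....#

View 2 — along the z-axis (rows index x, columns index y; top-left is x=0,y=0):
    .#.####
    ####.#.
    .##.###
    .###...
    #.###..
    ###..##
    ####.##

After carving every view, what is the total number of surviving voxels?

initial block: 7^3 = 343
[1] y-view keeps 21 columns → grid now 147
[2] z-view keeps 33 columns → grid now 98

remaining voxels: 98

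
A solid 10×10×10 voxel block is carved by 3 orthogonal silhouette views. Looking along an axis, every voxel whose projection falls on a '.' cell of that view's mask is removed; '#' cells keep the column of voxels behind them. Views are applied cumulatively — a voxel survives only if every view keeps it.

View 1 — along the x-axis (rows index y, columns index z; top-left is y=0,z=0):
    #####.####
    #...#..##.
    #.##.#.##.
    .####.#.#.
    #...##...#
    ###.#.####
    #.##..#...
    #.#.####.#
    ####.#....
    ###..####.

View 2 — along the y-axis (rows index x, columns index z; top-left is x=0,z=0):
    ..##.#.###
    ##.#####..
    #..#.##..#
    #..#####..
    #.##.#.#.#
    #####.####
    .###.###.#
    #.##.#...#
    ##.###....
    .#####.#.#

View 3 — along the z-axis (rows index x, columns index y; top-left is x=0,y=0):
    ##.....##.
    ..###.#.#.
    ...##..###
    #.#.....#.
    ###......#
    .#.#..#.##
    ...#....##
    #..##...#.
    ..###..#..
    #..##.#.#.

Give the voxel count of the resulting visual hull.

start: 10×10×10 = 1000 voxels
[1] x-view keeps 60 columns → grid now 600
[2] y-view keeps 63 columns → grid now 373
[3] z-view keeps 42 columns → grid now 156

remaining voxels: 156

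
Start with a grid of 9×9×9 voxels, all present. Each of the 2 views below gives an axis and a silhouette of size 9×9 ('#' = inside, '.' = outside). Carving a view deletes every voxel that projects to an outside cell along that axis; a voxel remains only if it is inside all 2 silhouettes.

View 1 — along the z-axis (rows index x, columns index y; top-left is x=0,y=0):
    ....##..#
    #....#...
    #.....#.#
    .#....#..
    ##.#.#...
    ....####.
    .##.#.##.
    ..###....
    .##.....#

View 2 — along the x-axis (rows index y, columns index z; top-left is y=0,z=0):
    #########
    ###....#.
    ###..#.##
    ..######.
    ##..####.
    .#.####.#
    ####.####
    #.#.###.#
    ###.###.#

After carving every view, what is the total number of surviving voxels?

remaining voxels: 186

before carving: 729 voxels (9×9×9)
[1] z-view keeps 29 columns → grid now 261
[2] x-view keeps 58 columns → grid now 186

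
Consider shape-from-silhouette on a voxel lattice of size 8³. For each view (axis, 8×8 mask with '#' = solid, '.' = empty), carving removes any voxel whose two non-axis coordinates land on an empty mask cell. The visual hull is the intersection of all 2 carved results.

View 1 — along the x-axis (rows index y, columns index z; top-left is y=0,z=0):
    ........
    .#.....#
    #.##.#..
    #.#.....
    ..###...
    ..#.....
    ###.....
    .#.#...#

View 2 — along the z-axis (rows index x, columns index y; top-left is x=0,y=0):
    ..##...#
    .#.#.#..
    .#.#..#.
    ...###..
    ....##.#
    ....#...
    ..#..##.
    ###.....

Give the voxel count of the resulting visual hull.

initial block: 8^3 = 512
step 1: project along x, AND mask (18/64) → |grid| = 144
step 2: project along z, AND mask (22/64) → |grid| = 51

remaining voxels: 51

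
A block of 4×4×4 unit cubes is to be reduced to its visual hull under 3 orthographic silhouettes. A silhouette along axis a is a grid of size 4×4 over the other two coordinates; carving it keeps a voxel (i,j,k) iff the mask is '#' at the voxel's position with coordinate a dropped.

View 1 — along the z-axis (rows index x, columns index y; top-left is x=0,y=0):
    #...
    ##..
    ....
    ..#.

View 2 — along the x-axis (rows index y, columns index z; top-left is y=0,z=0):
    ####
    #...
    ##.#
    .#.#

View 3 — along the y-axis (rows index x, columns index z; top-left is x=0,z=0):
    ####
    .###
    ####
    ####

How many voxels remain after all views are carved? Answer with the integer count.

remaining voxels: 10

initial block: 4^3 = 64
V1 z: intersect with XY mask (4 set) -- 16 left
V2 x: intersect with YZ mask (10 set) -- 12 left
V3 y: intersect with XZ mask (15 set) -- 10 left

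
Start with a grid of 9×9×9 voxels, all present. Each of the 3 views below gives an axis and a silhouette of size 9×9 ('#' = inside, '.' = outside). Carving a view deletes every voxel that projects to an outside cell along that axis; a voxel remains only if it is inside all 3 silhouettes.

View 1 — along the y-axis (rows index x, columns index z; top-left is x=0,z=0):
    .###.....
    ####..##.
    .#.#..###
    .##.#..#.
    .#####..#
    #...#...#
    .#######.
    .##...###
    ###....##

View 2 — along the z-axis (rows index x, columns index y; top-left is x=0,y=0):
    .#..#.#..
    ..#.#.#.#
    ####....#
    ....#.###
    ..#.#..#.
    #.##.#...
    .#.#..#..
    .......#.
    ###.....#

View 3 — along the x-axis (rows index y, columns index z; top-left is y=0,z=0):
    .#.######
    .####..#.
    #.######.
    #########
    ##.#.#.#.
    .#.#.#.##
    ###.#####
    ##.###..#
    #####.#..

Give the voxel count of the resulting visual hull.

start: 9×9×9 = 729 voxels
after view 1 [y-axis, 44 of 81 cells solid] → remaining = 396
after view 2 [z-axis, 31 of 81 cells solid] → remaining = 150
after view 3 [x-axis, 58 of 81 cells solid] → remaining = 108

108 voxels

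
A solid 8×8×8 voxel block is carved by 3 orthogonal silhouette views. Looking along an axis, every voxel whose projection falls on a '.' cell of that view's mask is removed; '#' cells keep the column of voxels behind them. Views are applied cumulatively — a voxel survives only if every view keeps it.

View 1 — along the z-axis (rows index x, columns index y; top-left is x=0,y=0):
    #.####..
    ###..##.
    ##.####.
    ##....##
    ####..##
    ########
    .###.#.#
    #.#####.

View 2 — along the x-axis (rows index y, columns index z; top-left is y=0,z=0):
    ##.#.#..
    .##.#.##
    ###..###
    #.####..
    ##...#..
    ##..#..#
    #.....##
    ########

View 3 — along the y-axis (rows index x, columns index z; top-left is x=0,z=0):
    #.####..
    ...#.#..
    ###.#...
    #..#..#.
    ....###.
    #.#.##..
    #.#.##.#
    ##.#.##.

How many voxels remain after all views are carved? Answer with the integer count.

voxel count = 108

start: 8×8×8 = 512 voxels
step 1: project along z, AND mask (45/64) → |grid| = 360
step 2: project along x, AND mask (38/64) → |grid| = 210
step 3: project along y, AND mask (31/64) → |grid| = 108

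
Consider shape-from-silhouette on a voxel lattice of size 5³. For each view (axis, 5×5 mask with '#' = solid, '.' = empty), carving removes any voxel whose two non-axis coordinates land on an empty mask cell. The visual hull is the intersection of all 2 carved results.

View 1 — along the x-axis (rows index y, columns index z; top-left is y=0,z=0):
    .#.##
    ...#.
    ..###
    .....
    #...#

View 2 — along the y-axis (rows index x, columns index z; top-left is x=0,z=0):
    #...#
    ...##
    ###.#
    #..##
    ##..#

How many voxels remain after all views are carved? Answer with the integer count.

full grid |V| = 125
V1 x: intersect with YZ mask (9 set) -- 45 left
V2 y: intersect with XZ mask (14 set) -- 28 left

remaining voxels: 28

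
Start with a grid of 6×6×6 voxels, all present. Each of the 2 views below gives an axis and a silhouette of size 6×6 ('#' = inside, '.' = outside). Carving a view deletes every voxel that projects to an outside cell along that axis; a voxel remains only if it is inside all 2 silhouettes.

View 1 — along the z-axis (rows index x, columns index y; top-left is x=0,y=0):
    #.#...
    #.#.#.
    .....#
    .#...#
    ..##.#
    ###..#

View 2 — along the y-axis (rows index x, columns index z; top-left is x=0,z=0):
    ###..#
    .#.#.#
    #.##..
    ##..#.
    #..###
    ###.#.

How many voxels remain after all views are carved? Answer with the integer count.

full grid |V| = 216
step 1: project along z, AND mask (15/36) → |grid| = 90
step 2: project along y, AND mask (21/36) → |grid| = 54

|visual hull| = 54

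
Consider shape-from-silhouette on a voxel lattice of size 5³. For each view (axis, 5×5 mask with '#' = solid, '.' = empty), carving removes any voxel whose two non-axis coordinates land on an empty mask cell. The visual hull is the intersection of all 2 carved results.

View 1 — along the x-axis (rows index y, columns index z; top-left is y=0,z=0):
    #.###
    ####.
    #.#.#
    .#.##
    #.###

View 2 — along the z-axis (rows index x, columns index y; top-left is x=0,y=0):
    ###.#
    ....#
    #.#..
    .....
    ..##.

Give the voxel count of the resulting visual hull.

|visual hull| = 32

full grid |V| = 125
step 1: project along x, AND mask (18/25) → |grid| = 90
step 2: project along z, AND mask (9/25) → |grid| = 32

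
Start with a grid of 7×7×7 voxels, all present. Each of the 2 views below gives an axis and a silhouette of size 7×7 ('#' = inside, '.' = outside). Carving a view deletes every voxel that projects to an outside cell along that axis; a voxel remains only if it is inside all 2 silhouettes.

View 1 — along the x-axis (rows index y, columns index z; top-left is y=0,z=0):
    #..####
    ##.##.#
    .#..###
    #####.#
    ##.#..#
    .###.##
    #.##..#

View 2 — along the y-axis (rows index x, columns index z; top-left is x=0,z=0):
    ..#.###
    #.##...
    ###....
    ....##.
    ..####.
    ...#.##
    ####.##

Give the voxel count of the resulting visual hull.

full grid |V| = 343
[1] x-view keeps 33 columns → grid now 231
[2] y-view keeps 25 columns → grid now 112

112 voxels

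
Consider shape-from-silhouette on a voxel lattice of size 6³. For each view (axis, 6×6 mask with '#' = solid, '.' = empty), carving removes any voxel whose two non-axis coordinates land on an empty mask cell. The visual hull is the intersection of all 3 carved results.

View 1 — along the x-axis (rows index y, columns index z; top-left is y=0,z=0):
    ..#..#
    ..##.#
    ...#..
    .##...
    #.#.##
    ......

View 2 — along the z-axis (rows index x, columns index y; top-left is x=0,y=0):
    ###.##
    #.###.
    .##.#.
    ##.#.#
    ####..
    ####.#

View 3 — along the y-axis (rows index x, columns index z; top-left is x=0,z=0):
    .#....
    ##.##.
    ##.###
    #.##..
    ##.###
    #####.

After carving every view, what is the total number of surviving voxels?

remaining voxels: 25

start: 6×6×6 = 216 voxels
step 1: project along x, AND mask (12/36) → |grid| = 72
step 2: project along z, AND mask (25/36) → |grid| = 50
step 3: project along y, AND mask (23/36) → |grid| = 25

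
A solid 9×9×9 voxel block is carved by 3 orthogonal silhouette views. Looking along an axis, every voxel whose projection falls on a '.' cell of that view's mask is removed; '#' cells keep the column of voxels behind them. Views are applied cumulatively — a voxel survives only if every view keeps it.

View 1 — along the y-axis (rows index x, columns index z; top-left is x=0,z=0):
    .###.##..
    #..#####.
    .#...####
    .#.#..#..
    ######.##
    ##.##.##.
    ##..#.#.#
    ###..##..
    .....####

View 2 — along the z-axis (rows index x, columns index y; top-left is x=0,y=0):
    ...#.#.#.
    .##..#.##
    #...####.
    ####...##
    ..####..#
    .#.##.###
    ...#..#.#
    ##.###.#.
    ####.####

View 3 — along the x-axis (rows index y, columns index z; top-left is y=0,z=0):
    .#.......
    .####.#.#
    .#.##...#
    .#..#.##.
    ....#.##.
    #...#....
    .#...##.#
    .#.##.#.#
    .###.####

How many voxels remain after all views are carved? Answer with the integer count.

voxel count = 114

initial block: 9^3 = 729
  1. axis=1 (XZ plane), |mask|=47  ⇒  voxels=423
  2. axis=2 (XY plane), |mask|=47  ⇒  voxels=241
  3. axis=0 (YZ plane), |mask|=36  ⇒  voxels=114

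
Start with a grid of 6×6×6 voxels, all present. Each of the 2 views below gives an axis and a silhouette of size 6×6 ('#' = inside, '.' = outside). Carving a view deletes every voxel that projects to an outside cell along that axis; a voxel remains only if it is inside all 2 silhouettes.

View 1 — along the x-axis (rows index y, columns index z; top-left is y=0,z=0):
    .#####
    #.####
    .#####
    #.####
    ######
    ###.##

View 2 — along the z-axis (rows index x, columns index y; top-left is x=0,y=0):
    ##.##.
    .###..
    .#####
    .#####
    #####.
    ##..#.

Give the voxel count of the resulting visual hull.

130 voxels

initial block: 6^3 = 216
step 1: project along x, AND mask (31/36) → |grid| = 186
step 2: project along z, AND mask (25/36) → |grid| = 130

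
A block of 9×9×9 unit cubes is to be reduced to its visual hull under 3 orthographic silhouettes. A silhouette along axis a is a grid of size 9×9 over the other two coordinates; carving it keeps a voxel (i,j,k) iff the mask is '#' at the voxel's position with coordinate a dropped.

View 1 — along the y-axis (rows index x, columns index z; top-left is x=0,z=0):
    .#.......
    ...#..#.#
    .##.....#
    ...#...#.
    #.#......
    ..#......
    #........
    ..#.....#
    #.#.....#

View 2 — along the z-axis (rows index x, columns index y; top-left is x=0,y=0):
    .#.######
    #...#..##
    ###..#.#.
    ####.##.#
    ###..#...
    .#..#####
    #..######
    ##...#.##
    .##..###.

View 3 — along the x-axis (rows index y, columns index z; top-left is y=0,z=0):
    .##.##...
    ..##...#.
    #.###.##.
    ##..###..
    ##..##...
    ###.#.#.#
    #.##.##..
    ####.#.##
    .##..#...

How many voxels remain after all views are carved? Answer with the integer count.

initial block: 9^3 = 729
  1. axis=1 (XZ plane), |mask|=18  ⇒  voxels=162
  2. axis=2 (XY plane), |mask|=50  ⇒  voxels=94
  3. axis=0 (YZ plane), |mask|=43  ⇒  voxels=56

56 voxels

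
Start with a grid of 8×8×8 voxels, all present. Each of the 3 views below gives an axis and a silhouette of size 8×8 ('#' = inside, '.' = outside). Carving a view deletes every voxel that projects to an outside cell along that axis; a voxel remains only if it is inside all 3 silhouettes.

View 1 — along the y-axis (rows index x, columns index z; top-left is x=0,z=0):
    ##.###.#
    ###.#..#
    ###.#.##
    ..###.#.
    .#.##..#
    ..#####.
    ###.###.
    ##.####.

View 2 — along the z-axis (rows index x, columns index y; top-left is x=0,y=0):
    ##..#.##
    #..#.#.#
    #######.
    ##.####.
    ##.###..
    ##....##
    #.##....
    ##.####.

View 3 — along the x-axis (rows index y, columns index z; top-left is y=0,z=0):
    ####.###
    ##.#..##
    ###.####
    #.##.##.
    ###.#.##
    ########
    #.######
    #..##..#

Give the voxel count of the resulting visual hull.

full grid |V| = 512
[1] y-view keeps 42 columns → grid now 336
[2] z-view keeps 40 columns → grid now 210
[3] x-view keeps 49 columns → grid now 160

voxel count = 160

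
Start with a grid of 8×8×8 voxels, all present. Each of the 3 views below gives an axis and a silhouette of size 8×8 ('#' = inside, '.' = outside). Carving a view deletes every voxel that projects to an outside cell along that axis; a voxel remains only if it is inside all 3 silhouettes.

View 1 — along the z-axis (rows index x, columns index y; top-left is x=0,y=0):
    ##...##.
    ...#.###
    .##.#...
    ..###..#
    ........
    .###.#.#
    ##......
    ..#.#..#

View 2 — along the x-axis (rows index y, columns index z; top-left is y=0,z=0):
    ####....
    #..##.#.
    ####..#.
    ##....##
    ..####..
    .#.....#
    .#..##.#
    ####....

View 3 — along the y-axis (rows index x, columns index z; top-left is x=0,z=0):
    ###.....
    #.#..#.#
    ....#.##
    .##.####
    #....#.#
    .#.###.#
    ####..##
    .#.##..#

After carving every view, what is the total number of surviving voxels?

before carving: 512 voxels (8×8×8)
carve view 1 (along z, XY-mask fill 25/64): 200 voxels remain
carve view 2 (along x, YZ-mask fill 31/64): 98 voxels remain
carve view 3 (along y, XZ-mask fill 34/64): 51 voxels remain

|visual hull| = 51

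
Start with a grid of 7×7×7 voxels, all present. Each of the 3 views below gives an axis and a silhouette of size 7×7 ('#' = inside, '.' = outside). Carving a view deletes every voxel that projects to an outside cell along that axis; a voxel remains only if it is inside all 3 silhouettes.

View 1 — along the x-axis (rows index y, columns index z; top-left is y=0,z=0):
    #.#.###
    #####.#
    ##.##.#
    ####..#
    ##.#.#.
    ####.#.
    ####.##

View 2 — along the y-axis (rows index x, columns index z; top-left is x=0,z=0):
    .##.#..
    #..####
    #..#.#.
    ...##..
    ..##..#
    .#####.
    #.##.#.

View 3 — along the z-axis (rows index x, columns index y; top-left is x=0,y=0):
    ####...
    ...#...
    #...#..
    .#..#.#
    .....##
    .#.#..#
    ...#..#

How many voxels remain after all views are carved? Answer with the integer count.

remaining voxels: 44

initial block: 7^3 = 343
[1] x-view keeps 36 columns → grid now 252
[2] y-view keeps 25 columns → grid now 127
[3] z-view keeps 17 columns → grid now 44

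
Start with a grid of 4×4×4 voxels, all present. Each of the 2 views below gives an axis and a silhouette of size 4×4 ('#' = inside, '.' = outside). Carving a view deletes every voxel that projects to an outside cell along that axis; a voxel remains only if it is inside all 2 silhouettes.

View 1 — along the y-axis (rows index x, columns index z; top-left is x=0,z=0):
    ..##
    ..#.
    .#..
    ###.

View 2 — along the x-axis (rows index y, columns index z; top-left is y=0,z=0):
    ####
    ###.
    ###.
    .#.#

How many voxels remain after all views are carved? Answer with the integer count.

22 voxels

before carving: 64 voxels (4×4×4)
carve view 1 (along y, XZ-mask fill 7/16): 28 voxels remain
carve view 2 (along x, YZ-mask fill 12/16): 22 voxels remain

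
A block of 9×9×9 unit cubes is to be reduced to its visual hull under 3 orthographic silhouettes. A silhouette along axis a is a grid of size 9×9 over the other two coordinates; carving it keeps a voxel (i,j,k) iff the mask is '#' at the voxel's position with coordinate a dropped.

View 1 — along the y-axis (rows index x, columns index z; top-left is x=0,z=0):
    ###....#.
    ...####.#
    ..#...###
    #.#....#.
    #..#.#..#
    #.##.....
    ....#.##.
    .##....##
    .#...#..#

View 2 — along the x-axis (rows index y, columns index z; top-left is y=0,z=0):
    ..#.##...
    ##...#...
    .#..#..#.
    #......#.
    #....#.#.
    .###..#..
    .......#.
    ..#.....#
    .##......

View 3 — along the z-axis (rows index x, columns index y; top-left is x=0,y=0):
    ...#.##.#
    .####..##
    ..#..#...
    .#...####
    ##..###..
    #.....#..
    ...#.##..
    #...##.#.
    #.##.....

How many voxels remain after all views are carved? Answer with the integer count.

full grid |V| = 729
carve view 1 (along y, XZ-mask fill 33/81): 297 voxels remain
carve view 2 (along x, YZ-mask fill 23/81): 88 voxels remain
carve view 3 (along z, XY-mask fill 34/81): 37 voxels remain

37 voxels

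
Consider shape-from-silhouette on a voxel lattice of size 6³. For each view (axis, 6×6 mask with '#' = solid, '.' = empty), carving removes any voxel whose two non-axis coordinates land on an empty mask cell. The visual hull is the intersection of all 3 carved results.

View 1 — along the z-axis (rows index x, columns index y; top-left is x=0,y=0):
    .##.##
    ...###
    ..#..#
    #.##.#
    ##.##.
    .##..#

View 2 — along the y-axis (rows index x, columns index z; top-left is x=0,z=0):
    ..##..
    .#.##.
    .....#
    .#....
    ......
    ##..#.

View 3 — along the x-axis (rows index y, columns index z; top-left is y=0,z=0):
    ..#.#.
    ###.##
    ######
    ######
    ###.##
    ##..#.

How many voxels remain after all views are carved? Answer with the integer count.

before carving: 216 voxels (6×6×6)
carve view 1 (along z, XY-mask fill 20/36): 120 voxels remain
carve view 2 (along y, XZ-mask fill 10/36): 32 voxels remain
carve view 3 (along x, YZ-mask fill 27/36): 24 voxels remain

remaining voxels: 24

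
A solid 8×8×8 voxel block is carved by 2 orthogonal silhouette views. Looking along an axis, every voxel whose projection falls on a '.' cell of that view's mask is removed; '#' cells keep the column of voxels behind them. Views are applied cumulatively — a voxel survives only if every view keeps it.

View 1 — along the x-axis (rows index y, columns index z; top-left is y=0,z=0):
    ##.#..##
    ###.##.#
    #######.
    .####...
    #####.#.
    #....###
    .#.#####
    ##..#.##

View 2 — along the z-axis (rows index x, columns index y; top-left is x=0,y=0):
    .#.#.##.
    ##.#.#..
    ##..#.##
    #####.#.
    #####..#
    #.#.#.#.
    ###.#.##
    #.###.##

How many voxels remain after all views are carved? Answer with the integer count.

full grid |V| = 512
[1] x-view keeps 43 columns → grid now 344
[2] z-view keeps 41 columns → grid now 226

voxel count = 226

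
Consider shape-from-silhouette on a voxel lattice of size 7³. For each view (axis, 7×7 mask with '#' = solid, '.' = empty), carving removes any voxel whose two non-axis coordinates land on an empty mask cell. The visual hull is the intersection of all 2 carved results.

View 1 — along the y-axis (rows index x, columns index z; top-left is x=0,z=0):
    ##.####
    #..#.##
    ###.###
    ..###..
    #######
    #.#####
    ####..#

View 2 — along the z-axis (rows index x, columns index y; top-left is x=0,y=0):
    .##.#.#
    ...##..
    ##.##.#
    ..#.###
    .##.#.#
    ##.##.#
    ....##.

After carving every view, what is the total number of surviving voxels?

remaining voxels: 142

initial block: 7^3 = 343
  1. axis=1 (XZ plane), |mask|=37  ⇒  voxels=259
  2. axis=2 (XY plane), |mask|=26  ⇒  voxels=142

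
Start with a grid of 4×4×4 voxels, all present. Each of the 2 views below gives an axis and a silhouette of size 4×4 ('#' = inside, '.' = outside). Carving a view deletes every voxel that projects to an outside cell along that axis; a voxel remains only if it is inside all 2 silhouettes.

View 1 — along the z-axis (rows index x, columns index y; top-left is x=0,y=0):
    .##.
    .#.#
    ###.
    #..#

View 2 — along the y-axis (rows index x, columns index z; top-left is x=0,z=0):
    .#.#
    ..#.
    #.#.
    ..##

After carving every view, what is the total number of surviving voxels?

|visual hull| = 16

initial block: 4^3 = 64
step 1: project along z, AND mask (9/16) → |grid| = 36
step 2: project along y, AND mask (7/16) → |grid| = 16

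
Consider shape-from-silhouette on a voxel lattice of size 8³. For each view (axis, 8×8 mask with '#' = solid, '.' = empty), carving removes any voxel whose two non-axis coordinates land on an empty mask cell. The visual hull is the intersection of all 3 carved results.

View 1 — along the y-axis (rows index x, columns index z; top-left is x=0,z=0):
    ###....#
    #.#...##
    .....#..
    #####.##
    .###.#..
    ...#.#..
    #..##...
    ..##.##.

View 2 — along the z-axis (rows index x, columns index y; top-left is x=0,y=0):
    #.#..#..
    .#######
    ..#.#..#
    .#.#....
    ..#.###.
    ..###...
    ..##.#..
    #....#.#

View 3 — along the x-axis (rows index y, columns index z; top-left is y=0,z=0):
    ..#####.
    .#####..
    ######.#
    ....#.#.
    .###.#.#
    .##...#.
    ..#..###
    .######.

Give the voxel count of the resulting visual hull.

before carving: 512 voxels (8×8×8)
step 1: project along y, AND mask (29/64) → |grid| = 232
step 2: project along z, AND mask (28/64) → |grid| = 100
step 3: project along x, AND mask (37/64) → |grid| = 60

|visual hull| = 60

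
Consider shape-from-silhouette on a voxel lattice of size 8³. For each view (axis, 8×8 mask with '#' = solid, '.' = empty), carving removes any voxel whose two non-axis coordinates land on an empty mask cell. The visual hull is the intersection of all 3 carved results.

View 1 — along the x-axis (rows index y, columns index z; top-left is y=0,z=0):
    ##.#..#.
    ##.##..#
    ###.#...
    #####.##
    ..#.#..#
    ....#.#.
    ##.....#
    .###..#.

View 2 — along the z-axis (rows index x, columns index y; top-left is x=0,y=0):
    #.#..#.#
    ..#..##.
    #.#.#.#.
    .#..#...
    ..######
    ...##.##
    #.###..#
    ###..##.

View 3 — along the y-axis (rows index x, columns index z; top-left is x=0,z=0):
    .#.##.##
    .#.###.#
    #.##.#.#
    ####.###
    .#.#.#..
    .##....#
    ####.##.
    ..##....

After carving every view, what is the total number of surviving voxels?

initial block: 8^3 = 512
[1] x-view keeps 32 columns → grid now 256
[2] z-view keeps 33 columns → grid now 125
[3] y-view keeps 36 columns → grid now 64

|visual hull| = 64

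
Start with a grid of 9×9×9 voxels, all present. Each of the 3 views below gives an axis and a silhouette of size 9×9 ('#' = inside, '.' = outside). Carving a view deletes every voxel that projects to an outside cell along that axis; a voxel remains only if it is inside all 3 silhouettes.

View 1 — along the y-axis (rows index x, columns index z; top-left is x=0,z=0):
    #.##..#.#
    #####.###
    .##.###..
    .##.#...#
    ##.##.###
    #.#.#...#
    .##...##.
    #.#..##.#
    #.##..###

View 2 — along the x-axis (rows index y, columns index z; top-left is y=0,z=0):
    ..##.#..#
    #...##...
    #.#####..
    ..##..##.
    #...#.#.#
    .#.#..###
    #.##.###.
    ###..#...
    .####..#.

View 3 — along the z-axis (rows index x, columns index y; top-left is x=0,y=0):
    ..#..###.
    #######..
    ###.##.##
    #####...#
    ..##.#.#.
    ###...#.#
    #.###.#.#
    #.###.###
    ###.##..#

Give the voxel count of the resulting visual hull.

remaining voxels: 146

full grid |V| = 729
after view 1 [y-axis, 48 of 81 cells solid] → remaining = 432
after view 2 [x-axis, 41 of 81 cells solid] → remaining = 219
after view 3 [z-axis, 52 of 81 cells solid] → remaining = 146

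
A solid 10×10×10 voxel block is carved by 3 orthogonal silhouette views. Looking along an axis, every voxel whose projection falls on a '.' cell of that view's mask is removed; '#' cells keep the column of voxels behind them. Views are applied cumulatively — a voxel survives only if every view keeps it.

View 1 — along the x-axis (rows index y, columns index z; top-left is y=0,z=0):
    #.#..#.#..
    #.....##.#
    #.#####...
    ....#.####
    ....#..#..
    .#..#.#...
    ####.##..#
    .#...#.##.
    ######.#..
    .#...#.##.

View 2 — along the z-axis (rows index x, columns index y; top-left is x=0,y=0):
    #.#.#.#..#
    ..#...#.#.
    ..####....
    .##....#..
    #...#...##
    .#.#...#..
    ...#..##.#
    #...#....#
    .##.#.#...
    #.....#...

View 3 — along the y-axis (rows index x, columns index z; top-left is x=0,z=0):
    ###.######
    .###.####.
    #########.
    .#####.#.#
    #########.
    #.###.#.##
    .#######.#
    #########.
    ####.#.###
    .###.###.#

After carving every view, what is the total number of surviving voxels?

initial block: 10^3 = 1000
step 1: project along x, AND mask (46/100) → |grid| = 460
step 2: project along z, AND mask (35/100) → |grid| = 163
step 3: project along y, AND mask (80/100) → |grid| = 133

voxel count = 133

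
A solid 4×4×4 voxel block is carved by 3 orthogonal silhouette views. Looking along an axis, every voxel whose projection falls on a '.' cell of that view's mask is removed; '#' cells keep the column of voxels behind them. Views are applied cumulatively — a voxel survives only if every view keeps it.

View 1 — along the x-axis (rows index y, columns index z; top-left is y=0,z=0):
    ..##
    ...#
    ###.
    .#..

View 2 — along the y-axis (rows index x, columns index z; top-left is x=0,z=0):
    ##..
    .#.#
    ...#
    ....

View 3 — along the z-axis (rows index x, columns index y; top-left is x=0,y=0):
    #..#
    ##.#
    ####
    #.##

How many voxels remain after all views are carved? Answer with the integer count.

6 voxels

full grid |V| = 64
after view 1 [x-axis, 7 of 16 cells solid] → remaining = 28
after view 2 [y-axis, 5 of 16 cells solid] → remaining = 9
after view 3 [z-axis, 12 of 16 cells solid] → remaining = 6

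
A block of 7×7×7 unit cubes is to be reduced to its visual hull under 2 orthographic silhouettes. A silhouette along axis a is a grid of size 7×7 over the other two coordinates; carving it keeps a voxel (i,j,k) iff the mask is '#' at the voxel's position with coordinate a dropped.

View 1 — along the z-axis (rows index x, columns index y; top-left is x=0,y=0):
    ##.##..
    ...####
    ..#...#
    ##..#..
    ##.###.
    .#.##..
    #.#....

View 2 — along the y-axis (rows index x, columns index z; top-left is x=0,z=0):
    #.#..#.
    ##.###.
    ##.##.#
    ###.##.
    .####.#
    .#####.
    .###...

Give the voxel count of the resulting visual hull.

before carving: 343 voxels (7×7×7)
after view 1 [z-axis, 23 of 49 cells solid] → remaining = 161
after view 2 [y-axis, 31 of 49 cells solid] → remaining = 103

|visual hull| = 103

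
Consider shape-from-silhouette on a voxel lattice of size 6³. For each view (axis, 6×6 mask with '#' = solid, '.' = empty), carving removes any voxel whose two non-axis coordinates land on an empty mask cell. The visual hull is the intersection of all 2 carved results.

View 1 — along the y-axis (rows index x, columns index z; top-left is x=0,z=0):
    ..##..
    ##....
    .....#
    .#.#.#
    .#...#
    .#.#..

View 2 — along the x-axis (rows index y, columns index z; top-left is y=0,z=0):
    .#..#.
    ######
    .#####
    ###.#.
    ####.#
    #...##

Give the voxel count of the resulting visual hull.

49 voxels

full grid |V| = 216
  1. axis=1 (XZ plane), |mask|=12  ⇒  voxels=72
  2. axis=0 (YZ plane), |mask|=25  ⇒  voxels=49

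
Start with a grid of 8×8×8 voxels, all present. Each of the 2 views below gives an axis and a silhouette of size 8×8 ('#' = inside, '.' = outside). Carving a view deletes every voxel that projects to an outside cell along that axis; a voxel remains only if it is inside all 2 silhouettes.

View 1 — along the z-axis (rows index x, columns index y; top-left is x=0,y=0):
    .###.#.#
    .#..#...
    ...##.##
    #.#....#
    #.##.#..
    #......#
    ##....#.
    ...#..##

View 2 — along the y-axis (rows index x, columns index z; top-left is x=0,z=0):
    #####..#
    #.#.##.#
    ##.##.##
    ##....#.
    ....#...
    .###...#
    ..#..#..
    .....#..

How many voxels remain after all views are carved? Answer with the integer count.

remaining voxels: 94

initial block: 8^3 = 512
V1 z: intersect with XY mask (26 set) -- 208 left
V2 y: intersect with XZ mask (28 set) -- 94 left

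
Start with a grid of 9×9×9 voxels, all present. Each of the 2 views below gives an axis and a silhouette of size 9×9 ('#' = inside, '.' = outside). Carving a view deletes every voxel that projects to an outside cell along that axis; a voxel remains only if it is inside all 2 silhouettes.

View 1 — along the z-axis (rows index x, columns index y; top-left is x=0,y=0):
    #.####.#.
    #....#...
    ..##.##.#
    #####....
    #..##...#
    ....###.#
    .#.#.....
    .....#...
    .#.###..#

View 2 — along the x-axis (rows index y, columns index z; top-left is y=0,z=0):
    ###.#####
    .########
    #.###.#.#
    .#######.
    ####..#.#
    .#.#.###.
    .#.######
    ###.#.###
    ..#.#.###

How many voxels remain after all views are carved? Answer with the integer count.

full grid |V| = 729
[1] z-view keeps 34 columns → grid now 306
[2] x-view keeps 59 columns → grid now 217

217 voxels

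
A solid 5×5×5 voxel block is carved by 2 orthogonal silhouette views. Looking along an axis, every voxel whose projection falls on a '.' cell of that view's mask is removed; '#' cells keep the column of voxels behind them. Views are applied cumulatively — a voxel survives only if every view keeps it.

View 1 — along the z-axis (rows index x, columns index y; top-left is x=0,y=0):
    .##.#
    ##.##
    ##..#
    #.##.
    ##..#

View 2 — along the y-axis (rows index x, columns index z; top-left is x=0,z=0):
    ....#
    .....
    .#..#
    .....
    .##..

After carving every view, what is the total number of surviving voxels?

remaining voxels: 15

start: 5×5×5 = 125 voxels
[1] z-view keeps 16 columns → grid now 80
[2] y-view keeps 5 columns → grid now 15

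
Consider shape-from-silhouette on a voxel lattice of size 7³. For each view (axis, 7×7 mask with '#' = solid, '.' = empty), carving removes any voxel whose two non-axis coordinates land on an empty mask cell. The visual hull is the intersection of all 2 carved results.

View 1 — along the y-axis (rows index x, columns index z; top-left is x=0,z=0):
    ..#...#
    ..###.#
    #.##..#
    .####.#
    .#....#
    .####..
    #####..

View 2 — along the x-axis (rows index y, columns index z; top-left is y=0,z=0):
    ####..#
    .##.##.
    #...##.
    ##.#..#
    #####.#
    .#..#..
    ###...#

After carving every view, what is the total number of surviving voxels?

full grid |V| = 343
after view 1 [y-axis, 26 of 49 cells solid] → remaining = 182
after view 2 [x-axis, 28 of 49 cells solid] → remaining = 109

voxel count = 109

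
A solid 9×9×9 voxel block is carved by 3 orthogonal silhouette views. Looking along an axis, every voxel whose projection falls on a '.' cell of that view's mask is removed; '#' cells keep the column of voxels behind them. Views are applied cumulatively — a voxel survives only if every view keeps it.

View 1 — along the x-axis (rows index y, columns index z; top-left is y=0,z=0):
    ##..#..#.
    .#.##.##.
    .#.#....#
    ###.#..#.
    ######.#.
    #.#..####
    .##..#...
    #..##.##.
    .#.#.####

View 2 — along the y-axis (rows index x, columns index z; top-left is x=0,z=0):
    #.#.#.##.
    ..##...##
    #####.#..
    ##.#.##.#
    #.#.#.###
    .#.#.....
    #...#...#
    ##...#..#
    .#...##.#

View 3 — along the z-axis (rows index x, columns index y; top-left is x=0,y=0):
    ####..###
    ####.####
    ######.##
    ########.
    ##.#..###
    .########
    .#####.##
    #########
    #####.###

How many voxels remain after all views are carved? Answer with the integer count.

initial block: 9^3 = 729
step 1: project along x, AND mask (44/81) → |grid| = 396
step 2: project along y, AND mask (40/81) → |grid| = 192
step 3: project along z, AND mask (69/81) → |grid| = 158

voxel count = 158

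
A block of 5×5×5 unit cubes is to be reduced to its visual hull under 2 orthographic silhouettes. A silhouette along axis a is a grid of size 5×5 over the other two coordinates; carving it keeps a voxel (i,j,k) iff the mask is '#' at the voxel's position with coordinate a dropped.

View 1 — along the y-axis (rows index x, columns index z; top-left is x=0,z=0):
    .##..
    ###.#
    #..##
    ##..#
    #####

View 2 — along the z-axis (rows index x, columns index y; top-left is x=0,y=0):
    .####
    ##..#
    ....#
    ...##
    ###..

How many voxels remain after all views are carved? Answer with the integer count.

|visual hull| = 44

initial block: 5^3 = 125
  1. axis=1 (XZ plane), |mask|=17  ⇒  voxels=85
  2. axis=2 (XY plane), |mask|=13  ⇒  voxels=44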